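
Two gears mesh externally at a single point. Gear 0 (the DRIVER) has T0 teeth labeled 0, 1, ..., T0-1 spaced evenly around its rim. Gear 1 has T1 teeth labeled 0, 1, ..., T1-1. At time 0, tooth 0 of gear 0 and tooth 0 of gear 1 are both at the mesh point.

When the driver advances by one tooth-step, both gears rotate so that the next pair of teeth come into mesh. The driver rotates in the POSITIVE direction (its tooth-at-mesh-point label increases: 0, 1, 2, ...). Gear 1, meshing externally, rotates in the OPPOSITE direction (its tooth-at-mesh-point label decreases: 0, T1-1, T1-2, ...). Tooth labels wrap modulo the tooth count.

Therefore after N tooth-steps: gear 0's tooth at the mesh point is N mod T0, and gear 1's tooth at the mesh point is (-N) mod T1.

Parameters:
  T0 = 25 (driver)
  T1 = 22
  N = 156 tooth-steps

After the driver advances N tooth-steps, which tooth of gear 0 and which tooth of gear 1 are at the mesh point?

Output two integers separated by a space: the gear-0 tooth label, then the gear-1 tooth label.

Gear 0 (driver, T0=25): tooth at mesh = N mod T0
  156 = 6 * 25 + 6, so 156 mod 25 = 6
  gear 0 tooth = 6
Gear 1 (driven, T1=22): tooth at mesh = (-N) mod T1
  156 = 7 * 22 + 2, so 156 mod 22 = 2
  (-156) mod 22 = (-2) mod 22 = 22 - 2 = 20
Mesh after 156 steps: gear-0 tooth 6 meets gear-1 tooth 20

Answer: 6 20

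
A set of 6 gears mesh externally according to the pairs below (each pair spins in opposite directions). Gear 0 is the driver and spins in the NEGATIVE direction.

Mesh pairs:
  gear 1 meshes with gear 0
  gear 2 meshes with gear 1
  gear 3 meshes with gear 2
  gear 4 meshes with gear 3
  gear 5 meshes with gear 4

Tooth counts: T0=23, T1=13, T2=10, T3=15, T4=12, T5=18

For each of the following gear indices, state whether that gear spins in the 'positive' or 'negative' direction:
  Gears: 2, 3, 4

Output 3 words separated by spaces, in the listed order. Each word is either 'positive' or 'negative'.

Answer: negative positive negative

Derivation:
Gear 0 (driver): negative (depth 0)
  gear 1: meshes with gear 0 -> depth 1 -> positive (opposite of gear 0)
  gear 2: meshes with gear 1 -> depth 2 -> negative (opposite of gear 1)
  gear 3: meshes with gear 2 -> depth 3 -> positive (opposite of gear 2)
  gear 4: meshes with gear 3 -> depth 4 -> negative (opposite of gear 3)
  gear 5: meshes with gear 4 -> depth 5 -> positive (opposite of gear 4)
Queried indices 2, 3, 4 -> negative, positive, negative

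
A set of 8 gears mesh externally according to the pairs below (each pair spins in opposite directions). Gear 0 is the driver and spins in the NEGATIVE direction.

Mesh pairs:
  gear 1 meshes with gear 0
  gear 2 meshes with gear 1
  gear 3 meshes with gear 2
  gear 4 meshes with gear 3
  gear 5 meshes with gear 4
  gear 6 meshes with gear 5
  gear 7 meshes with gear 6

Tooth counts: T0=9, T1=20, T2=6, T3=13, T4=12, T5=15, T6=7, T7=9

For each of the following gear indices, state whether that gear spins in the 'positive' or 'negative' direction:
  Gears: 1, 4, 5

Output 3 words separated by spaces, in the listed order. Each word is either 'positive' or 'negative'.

Answer: positive negative positive

Derivation:
Gear 0 (driver): negative (depth 0)
  gear 1: meshes with gear 0 -> depth 1 -> positive (opposite of gear 0)
  gear 2: meshes with gear 1 -> depth 2 -> negative (opposite of gear 1)
  gear 3: meshes with gear 2 -> depth 3 -> positive (opposite of gear 2)
  gear 4: meshes with gear 3 -> depth 4 -> negative (opposite of gear 3)
  gear 5: meshes with gear 4 -> depth 5 -> positive (opposite of gear 4)
  gear 6: meshes with gear 5 -> depth 6 -> negative (opposite of gear 5)
  gear 7: meshes with gear 6 -> depth 7 -> positive (opposite of gear 6)
Queried indices 1, 4, 5 -> positive, negative, positive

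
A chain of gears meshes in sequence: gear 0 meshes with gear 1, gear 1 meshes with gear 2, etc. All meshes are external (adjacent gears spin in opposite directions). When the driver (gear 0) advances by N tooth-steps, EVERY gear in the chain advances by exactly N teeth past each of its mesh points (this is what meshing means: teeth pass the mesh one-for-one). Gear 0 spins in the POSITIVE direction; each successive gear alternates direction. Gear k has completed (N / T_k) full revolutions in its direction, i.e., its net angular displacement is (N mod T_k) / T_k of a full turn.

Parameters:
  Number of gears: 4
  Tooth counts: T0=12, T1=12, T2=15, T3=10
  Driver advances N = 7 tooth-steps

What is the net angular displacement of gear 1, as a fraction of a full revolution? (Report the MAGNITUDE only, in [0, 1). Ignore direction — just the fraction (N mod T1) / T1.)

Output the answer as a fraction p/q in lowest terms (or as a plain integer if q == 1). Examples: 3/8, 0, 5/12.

Answer: 7/12

Derivation:
Chain of 4 gears, tooth counts: [12, 12, 15, 10]
  gear 0: T0=12, direction=positive, advance = 7 mod 12 = 7 teeth = 7/12 turn
  gear 1: T1=12, direction=negative, advance = 7 mod 12 = 7 teeth = 7/12 turn
  gear 2: T2=15, direction=positive, advance = 7 mod 15 = 7 teeth = 7/15 turn
  gear 3: T3=10, direction=negative, advance = 7 mod 10 = 7 teeth = 7/10 turn
Gear 1: 7 mod 12 = 7
Fraction = 7 / 12 = 7/12 (gcd(7,12)=1) = 7/12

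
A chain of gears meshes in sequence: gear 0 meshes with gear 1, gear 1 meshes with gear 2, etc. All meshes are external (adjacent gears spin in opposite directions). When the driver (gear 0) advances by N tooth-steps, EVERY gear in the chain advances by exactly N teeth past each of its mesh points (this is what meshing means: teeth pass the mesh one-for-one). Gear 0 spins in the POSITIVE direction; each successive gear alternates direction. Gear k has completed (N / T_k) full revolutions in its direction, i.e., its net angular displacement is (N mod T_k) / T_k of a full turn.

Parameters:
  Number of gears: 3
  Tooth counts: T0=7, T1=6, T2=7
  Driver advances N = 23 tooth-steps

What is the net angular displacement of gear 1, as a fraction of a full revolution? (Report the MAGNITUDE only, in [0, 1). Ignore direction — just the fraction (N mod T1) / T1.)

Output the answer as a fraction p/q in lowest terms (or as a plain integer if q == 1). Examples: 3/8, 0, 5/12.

Answer: 5/6

Derivation:
Chain of 3 gears, tooth counts: [7, 6, 7]
  gear 0: T0=7, direction=positive, advance = 23 mod 7 = 2 teeth = 2/7 turn
  gear 1: T1=6, direction=negative, advance = 23 mod 6 = 5 teeth = 5/6 turn
  gear 2: T2=7, direction=positive, advance = 23 mod 7 = 2 teeth = 2/7 turn
Gear 1: 23 mod 6 = 5
Fraction = 5 / 6 = 5/6 (gcd(5,6)=1) = 5/6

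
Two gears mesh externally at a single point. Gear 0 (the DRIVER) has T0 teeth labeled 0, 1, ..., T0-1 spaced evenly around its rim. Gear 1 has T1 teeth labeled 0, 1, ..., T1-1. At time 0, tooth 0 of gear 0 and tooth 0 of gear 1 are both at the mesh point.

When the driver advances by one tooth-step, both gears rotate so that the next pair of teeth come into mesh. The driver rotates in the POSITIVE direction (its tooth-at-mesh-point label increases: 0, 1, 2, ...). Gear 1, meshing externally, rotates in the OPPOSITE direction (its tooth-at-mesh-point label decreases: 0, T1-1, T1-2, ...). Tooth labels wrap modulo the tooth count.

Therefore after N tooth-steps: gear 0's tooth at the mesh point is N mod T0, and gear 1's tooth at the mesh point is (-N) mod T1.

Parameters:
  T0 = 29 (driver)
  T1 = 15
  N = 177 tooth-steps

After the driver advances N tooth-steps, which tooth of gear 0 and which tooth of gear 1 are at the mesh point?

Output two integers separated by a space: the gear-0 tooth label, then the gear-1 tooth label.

Answer: 3 3

Derivation:
Gear 0 (driver, T0=29): tooth at mesh = N mod T0
  177 = 6 * 29 + 3, so 177 mod 29 = 3
  gear 0 tooth = 3
Gear 1 (driven, T1=15): tooth at mesh = (-N) mod T1
  177 = 11 * 15 + 12, so 177 mod 15 = 12
  (-177) mod 15 = (-12) mod 15 = 15 - 12 = 3
Mesh after 177 steps: gear-0 tooth 3 meets gear-1 tooth 3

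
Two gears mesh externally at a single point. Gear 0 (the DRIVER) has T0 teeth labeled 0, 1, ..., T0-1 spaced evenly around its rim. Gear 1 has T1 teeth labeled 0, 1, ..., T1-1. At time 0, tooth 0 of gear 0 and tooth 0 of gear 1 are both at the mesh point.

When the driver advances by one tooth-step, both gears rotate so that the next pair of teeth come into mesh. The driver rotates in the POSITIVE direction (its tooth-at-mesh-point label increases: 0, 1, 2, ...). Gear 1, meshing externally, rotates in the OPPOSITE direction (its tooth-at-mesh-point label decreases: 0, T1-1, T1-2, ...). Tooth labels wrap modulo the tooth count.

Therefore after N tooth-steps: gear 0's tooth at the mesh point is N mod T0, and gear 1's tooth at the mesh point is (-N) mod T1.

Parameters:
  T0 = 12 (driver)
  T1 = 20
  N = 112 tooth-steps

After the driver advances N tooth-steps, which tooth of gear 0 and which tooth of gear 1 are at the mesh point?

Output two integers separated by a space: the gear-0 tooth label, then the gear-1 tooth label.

Gear 0 (driver, T0=12): tooth at mesh = N mod T0
  112 = 9 * 12 + 4, so 112 mod 12 = 4
  gear 0 tooth = 4
Gear 1 (driven, T1=20): tooth at mesh = (-N) mod T1
  112 = 5 * 20 + 12, so 112 mod 20 = 12
  (-112) mod 20 = (-12) mod 20 = 20 - 12 = 8
Mesh after 112 steps: gear-0 tooth 4 meets gear-1 tooth 8

Answer: 4 8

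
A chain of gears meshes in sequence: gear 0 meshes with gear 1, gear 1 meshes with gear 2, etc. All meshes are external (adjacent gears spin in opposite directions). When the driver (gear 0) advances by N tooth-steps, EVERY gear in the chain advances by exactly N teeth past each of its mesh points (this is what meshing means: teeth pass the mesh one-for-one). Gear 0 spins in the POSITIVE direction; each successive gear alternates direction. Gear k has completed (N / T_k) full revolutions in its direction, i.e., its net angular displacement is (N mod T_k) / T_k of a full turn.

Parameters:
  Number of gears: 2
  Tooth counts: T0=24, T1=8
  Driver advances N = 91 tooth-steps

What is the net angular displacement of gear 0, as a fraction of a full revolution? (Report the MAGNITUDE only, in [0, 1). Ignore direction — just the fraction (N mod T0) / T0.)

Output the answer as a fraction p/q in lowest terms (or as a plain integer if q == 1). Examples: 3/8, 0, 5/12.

Chain of 2 gears, tooth counts: [24, 8]
  gear 0: T0=24, direction=positive, advance = 91 mod 24 = 19 teeth = 19/24 turn
  gear 1: T1=8, direction=negative, advance = 91 mod 8 = 3 teeth = 3/8 turn
Gear 0: 91 mod 24 = 19
Fraction = 19 / 24 = 19/24 (gcd(19,24)=1) = 19/24

Answer: 19/24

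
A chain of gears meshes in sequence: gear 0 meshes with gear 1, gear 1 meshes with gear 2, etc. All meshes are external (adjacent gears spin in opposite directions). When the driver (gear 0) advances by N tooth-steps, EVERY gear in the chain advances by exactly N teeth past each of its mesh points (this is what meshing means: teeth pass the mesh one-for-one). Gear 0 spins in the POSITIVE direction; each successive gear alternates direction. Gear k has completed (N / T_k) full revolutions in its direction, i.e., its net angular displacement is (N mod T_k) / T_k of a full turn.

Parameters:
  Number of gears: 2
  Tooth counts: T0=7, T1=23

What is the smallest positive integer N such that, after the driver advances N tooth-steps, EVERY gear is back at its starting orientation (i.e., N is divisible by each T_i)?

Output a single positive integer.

Gear k returns to start when N is a multiple of T_k.
All gears at start simultaneously when N is a common multiple of [7, 23]; the smallest such N is lcm(7, 23).
Start: lcm = T0 = 7
Fold in T1=23: gcd(7, 23) = 1; lcm(7, 23) = 7 * 23 / 1 = 161 / 1 = 161
Full cycle length = 161

Answer: 161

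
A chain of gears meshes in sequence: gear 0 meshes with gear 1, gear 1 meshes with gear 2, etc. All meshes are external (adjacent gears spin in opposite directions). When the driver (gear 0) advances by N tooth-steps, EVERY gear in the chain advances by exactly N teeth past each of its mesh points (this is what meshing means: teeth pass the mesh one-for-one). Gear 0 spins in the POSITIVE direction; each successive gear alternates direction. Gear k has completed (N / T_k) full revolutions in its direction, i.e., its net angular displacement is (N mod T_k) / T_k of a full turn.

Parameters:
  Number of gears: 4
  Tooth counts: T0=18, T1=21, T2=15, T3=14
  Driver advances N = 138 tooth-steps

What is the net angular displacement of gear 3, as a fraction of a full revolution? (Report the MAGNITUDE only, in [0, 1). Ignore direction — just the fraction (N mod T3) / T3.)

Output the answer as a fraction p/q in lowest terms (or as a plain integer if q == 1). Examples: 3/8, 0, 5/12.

Chain of 4 gears, tooth counts: [18, 21, 15, 14]
  gear 0: T0=18, direction=positive, advance = 138 mod 18 = 12 teeth = 12/18 turn
  gear 1: T1=21, direction=negative, advance = 138 mod 21 = 12 teeth = 12/21 turn
  gear 2: T2=15, direction=positive, advance = 138 mod 15 = 3 teeth = 3/15 turn
  gear 3: T3=14, direction=negative, advance = 138 mod 14 = 12 teeth = 12/14 turn
Gear 3: 138 mod 14 = 12
Fraction = 12 / 14 = 6/7 (gcd(12,14)=2) = 6/7

Answer: 6/7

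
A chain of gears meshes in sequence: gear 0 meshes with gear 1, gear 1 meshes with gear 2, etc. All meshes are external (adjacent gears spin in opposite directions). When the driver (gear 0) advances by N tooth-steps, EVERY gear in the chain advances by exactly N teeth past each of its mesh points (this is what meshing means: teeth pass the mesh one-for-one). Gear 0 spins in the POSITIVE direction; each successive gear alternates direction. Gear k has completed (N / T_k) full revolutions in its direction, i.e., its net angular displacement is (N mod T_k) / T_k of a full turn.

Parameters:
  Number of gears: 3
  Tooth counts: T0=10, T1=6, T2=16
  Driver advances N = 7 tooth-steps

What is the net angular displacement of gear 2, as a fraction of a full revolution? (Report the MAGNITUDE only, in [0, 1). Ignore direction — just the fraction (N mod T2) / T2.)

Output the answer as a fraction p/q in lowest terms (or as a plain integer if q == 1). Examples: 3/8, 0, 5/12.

Chain of 3 gears, tooth counts: [10, 6, 16]
  gear 0: T0=10, direction=positive, advance = 7 mod 10 = 7 teeth = 7/10 turn
  gear 1: T1=6, direction=negative, advance = 7 mod 6 = 1 teeth = 1/6 turn
  gear 2: T2=16, direction=positive, advance = 7 mod 16 = 7 teeth = 7/16 turn
Gear 2: 7 mod 16 = 7
Fraction = 7 / 16 = 7/16 (gcd(7,16)=1) = 7/16

Answer: 7/16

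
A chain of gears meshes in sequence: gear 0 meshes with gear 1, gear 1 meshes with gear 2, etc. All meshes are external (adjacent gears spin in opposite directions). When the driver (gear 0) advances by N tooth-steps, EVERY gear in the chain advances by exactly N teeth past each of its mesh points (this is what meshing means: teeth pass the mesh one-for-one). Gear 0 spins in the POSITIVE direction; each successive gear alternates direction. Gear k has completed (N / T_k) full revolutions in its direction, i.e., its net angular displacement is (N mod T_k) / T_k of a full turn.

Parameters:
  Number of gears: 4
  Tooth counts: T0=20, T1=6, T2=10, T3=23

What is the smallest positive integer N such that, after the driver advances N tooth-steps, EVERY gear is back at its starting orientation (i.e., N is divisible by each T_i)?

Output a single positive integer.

Answer: 1380

Derivation:
Gear k returns to start when N is a multiple of T_k.
All gears at start simultaneously when N is a common multiple of [20, 6, 10, 23]; the smallest such N is lcm(20, 6, 10, 23).
Start: lcm = T0 = 20
Fold in T1=6: gcd(20, 6) = 2; lcm(20, 6) = 20 * 6 / 2 = 120 / 2 = 60
Fold in T2=10: gcd(60, 10) = 10; lcm(60, 10) = 60 * 10 / 10 = 600 / 10 = 60
Fold in T3=23: gcd(60, 23) = 1; lcm(60, 23) = 60 * 23 / 1 = 1380 / 1 = 1380
Full cycle length = 1380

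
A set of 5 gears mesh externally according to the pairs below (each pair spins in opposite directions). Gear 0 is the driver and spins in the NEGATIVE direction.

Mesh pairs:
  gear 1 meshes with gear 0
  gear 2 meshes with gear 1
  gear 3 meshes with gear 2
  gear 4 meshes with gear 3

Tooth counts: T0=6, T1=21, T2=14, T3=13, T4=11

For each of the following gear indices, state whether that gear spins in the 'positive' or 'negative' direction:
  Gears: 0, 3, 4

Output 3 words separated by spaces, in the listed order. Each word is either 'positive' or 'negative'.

Answer: negative positive negative

Derivation:
Gear 0 (driver): negative (depth 0)
  gear 1: meshes with gear 0 -> depth 1 -> positive (opposite of gear 0)
  gear 2: meshes with gear 1 -> depth 2 -> negative (opposite of gear 1)
  gear 3: meshes with gear 2 -> depth 3 -> positive (opposite of gear 2)
  gear 4: meshes with gear 3 -> depth 4 -> negative (opposite of gear 3)
Queried indices 0, 3, 4 -> negative, positive, negative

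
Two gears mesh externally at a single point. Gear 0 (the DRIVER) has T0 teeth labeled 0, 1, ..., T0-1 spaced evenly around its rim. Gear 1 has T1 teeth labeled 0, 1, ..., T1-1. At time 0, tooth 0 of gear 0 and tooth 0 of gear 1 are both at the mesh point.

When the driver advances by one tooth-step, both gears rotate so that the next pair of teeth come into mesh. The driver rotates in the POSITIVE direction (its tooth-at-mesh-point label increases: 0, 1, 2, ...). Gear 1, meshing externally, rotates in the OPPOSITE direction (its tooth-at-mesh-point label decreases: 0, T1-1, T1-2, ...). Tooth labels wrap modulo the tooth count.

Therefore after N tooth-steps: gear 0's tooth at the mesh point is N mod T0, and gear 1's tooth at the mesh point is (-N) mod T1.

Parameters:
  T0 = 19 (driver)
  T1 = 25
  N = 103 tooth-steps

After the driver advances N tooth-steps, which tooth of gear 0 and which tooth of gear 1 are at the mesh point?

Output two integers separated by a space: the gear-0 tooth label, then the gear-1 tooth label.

Gear 0 (driver, T0=19): tooth at mesh = N mod T0
  103 = 5 * 19 + 8, so 103 mod 19 = 8
  gear 0 tooth = 8
Gear 1 (driven, T1=25): tooth at mesh = (-N) mod T1
  103 = 4 * 25 + 3, so 103 mod 25 = 3
  (-103) mod 25 = (-3) mod 25 = 25 - 3 = 22
Mesh after 103 steps: gear-0 tooth 8 meets gear-1 tooth 22

Answer: 8 22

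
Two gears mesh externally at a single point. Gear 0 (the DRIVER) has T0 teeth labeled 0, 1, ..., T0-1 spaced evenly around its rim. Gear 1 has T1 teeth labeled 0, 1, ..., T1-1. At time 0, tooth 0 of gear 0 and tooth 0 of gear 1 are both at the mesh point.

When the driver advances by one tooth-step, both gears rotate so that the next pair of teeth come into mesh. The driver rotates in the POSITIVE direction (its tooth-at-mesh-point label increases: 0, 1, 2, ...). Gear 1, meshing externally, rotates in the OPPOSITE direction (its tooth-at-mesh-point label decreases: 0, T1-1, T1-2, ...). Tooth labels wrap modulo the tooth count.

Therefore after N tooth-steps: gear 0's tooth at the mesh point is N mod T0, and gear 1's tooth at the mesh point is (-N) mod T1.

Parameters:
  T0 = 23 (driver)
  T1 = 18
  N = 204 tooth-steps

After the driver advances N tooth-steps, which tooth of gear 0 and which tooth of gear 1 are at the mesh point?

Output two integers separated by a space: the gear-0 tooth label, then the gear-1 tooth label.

Gear 0 (driver, T0=23): tooth at mesh = N mod T0
  204 = 8 * 23 + 20, so 204 mod 23 = 20
  gear 0 tooth = 20
Gear 1 (driven, T1=18): tooth at mesh = (-N) mod T1
  204 = 11 * 18 + 6, so 204 mod 18 = 6
  (-204) mod 18 = (-6) mod 18 = 18 - 6 = 12
Mesh after 204 steps: gear-0 tooth 20 meets gear-1 tooth 12

Answer: 20 12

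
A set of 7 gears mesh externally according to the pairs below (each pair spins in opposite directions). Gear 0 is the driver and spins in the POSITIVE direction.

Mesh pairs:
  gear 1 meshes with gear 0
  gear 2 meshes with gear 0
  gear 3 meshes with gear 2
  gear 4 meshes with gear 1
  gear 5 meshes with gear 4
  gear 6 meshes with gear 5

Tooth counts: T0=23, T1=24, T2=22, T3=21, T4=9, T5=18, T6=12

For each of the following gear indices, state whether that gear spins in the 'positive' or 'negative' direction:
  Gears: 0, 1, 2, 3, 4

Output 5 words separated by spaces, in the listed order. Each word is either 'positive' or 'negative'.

Answer: positive negative negative positive positive

Derivation:
Gear 0 (driver): positive (depth 0)
  gear 1: meshes with gear 0 -> depth 1 -> negative (opposite of gear 0)
  gear 2: meshes with gear 0 -> depth 1 -> negative (opposite of gear 0)
  gear 3: meshes with gear 2 -> depth 2 -> positive (opposite of gear 2)
  gear 4: meshes with gear 1 -> depth 2 -> positive (opposite of gear 1)
  gear 5: meshes with gear 4 -> depth 3 -> negative (opposite of gear 4)
  gear 6: meshes with gear 5 -> depth 4 -> positive (opposite of gear 5)
Queried indices 0, 1, 2, 3, 4 -> positive, negative, negative, positive, positive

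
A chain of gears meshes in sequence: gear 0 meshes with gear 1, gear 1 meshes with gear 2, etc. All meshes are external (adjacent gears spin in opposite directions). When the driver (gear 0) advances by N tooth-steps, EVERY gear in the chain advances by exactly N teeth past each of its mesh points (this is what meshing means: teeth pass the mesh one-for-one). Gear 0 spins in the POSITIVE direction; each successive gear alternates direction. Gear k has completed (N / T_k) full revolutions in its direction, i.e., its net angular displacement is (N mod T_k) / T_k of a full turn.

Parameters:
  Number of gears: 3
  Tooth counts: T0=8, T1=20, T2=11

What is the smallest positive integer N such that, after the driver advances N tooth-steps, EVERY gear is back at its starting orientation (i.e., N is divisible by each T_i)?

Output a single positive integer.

Gear k returns to start when N is a multiple of T_k.
All gears at start simultaneously when N is a common multiple of [8, 20, 11]; the smallest such N is lcm(8, 20, 11).
Start: lcm = T0 = 8
Fold in T1=20: gcd(8, 20) = 4; lcm(8, 20) = 8 * 20 / 4 = 160 / 4 = 40
Fold in T2=11: gcd(40, 11) = 1; lcm(40, 11) = 40 * 11 / 1 = 440 / 1 = 440
Full cycle length = 440

Answer: 440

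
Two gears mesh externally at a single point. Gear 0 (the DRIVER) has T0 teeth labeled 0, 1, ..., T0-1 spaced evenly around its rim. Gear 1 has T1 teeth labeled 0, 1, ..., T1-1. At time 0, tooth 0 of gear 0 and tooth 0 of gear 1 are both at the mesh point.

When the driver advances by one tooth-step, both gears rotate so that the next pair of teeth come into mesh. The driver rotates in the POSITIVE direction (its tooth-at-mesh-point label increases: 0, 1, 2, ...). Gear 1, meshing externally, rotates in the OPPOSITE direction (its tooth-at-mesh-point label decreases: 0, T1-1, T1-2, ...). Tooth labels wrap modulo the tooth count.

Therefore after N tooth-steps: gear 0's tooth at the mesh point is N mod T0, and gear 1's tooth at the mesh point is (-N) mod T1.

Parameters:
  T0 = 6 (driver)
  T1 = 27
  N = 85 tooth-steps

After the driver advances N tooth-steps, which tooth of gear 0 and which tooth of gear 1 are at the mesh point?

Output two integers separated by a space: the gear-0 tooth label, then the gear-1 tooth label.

Gear 0 (driver, T0=6): tooth at mesh = N mod T0
  85 = 14 * 6 + 1, so 85 mod 6 = 1
  gear 0 tooth = 1
Gear 1 (driven, T1=27): tooth at mesh = (-N) mod T1
  85 = 3 * 27 + 4, so 85 mod 27 = 4
  (-85) mod 27 = (-4) mod 27 = 27 - 4 = 23
Mesh after 85 steps: gear-0 tooth 1 meets gear-1 tooth 23

Answer: 1 23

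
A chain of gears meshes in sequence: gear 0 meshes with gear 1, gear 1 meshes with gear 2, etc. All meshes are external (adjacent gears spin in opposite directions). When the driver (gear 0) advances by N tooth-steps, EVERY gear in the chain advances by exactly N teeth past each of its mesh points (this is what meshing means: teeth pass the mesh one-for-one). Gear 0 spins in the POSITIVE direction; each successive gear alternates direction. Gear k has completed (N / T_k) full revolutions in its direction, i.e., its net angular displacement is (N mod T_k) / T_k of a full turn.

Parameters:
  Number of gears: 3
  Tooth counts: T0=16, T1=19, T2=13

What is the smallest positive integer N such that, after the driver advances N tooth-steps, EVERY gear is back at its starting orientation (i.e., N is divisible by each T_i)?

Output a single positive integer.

Gear k returns to start when N is a multiple of T_k.
All gears at start simultaneously when N is a common multiple of [16, 19, 13]; the smallest such N is lcm(16, 19, 13).
Start: lcm = T0 = 16
Fold in T1=19: gcd(16, 19) = 1; lcm(16, 19) = 16 * 19 / 1 = 304 / 1 = 304
Fold in T2=13: gcd(304, 13) = 1; lcm(304, 13) = 304 * 13 / 1 = 3952 / 1 = 3952
Full cycle length = 3952

Answer: 3952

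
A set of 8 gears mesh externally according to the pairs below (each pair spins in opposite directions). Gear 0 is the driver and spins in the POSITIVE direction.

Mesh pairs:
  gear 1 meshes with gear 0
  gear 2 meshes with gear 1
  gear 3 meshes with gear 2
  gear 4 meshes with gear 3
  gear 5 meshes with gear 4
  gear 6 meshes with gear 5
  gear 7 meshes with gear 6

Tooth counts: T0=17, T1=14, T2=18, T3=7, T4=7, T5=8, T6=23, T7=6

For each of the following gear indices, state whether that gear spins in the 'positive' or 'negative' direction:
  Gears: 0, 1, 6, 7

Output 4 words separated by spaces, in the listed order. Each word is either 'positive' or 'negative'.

Answer: positive negative positive negative

Derivation:
Gear 0 (driver): positive (depth 0)
  gear 1: meshes with gear 0 -> depth 1 -> negative (opposite of gear 0)
  gear 2: meshes with gear 1 -> depth 2 -> positive (opposite of gear 1)
  gear 3: meshes with gear 2 -> depth 3 -> negative (opposite of gear 2)
  gear 4: meshes with gear 3 -> depth 4 -> positive (opposite of gear 3)
  gear 5: meshes with gear 4 -> depth 5 -> negative (opposite of gear 4)
  gear 6: meshes with gear 5 -> depth 6 -> positive (opposite of gear 5)
  gear 7: meshes with gear 6 -> depth 7 -> negative (opposite of gear 6)
Queried indices 0, 1, 6, 7 -> positive, negative, positive, negative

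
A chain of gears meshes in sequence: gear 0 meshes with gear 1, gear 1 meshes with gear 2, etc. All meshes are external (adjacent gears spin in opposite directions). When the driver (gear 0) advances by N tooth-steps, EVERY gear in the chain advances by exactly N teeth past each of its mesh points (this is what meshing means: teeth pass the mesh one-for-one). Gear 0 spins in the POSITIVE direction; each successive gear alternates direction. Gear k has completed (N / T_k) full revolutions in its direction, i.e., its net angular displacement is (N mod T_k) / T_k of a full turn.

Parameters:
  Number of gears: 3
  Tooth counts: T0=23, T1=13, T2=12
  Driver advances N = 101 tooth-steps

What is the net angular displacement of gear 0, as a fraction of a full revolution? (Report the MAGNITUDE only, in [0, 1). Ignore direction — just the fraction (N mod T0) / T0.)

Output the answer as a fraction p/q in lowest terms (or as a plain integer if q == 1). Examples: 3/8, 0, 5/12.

Answer: 9/23

Derivation:
Chain of 3 gears, tooth counts: [23, 13, 12]
  gear 0: T0=23, direction=positive, advance = 101 mod 23 = 9 teeth = 9/23 turn
  gear 1: T1=13, direction=negative, advance = 101 mod 13 = 10 teeth = 10/13 turn
  gear 2: T2=12, direction=positive, advance = 101 mod 12 = 5 teeth = 5/12 turn
Gear 0: 101 mod 23 = 9
Fraction = 9 / 23 = 9/23 (gcd(9,23)=1) = 9/23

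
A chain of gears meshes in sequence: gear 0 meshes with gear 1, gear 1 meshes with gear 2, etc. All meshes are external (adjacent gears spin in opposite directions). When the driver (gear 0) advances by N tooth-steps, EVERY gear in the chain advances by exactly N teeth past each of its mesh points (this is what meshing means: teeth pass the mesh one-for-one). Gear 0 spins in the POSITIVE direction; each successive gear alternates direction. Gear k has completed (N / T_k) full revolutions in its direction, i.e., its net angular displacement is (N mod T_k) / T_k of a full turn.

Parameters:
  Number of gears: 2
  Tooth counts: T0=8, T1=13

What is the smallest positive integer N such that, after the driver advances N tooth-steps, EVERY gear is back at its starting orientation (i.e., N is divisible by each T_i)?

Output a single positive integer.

Answer: 104

Derivation:
Gear k returns to start when N is a multiple of T_k.
All gears at start simultaneously when N is a common multiple of [8, 13]; the smallest such N is lcm(8, 13).
Start: lcm = T0 = 8
Fold in T1=13: gcd(8, 13) = 1; lcm(8, 13) = 8 * 13 / 1 = 104 / 1 = 104
Full cycle length = 104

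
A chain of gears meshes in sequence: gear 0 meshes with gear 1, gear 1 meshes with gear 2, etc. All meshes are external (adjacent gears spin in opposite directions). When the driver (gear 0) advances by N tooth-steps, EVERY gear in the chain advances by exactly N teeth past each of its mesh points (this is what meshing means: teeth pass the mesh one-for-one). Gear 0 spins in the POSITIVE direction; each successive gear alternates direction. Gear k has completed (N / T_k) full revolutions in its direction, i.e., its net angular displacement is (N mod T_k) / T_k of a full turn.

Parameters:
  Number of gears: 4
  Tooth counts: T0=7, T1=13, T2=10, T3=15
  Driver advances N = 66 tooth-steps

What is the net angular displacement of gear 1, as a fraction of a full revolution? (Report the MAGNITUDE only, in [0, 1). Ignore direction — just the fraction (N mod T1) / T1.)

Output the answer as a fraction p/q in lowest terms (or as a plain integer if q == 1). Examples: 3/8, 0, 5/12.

Answer: 1/13

Derivation:
Chain of 4 gears, tooth counts: [7, 13, 10, 15]
  gear 0: T0=7, direction=positive, advance = 66 mod 7 = 3 teeth = 3/7 turn
  gear 1: T1=13, direction=negative, advance = 66 mod 13 = 1 teeth = 1/13 turn
  gear 2: T2=10, direction=positive, advance = 66 mod 10 = 6 teeth = 6/10 turn
  gear 3: T3=15, direction=negative, advance = 66 mod 15 = 6 teeth = 6/15 turn
Gear 1: 66 mod 13 = 1
Fraction = 1 / 13 = 1/13 (gcd(1,13)=1) = 1/13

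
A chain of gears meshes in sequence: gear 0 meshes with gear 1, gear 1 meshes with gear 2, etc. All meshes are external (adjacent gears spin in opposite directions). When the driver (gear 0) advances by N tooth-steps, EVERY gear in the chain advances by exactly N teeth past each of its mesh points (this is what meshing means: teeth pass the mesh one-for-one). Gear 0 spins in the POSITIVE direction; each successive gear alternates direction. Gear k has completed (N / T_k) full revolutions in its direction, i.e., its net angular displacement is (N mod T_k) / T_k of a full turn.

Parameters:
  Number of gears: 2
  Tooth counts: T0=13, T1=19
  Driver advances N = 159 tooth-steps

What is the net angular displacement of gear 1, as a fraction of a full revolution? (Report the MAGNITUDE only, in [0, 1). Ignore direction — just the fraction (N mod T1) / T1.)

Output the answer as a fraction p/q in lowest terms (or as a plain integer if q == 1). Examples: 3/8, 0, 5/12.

Chain of 2 gears, tooth counts: [13, 19]
  gear 0: T0=13, direction=positive, advance = 159 mod 13 = 3 teeth = 3/13 turn
  gear 1: T1=19, direction=negative, advance = 159 mod 19 = 7 teeth = 7/19 turn
Gear 1: 159 mod 19 = 7
Fraction = 7 / 19 = 7/19 (gcd(7,19)=1) = 7/19

Answer: 7/19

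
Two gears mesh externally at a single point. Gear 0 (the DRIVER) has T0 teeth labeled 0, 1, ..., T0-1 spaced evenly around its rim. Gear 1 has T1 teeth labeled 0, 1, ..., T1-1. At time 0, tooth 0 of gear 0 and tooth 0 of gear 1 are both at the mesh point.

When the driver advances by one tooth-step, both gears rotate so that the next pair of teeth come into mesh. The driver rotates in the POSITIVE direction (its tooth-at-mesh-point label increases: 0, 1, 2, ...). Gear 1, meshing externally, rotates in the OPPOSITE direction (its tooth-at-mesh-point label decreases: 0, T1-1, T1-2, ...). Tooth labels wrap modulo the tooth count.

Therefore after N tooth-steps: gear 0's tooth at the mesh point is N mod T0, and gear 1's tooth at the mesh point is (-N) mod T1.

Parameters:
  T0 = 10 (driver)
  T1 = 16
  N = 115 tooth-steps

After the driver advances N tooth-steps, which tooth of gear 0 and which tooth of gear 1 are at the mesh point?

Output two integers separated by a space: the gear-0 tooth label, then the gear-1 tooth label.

Gear 0 (driver, T0=10): tooth at mesh = N mod T0
  115 = 11 * 10 + 5, so 115 mod 10 = 5
  gear 0 tooth = 5
Gear 1 (driven, T1=16): tooth at mesh = (-N) mod T1
  115 = 7 * 16 + 3, so 115 mod 16 = 3
  (-115) mod 16 = (-3) mod 16 = 16 - 3 = 13
Mesh after 115 steps: gear-0 tooth 5 meets gear-1 tooth 13

Answer: 5 13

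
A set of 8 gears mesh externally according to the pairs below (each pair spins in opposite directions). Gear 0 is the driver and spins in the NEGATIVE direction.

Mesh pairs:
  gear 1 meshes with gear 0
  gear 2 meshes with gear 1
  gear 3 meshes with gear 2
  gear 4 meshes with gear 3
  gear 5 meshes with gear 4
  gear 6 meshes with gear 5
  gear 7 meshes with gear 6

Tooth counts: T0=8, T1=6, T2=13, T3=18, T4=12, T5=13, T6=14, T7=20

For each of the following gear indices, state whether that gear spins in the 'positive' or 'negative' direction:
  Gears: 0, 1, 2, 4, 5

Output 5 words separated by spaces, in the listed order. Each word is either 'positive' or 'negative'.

Gear 0 (driver): negative (depth 0)
  gear 1: meshes with gear 0 -> depth 1 -> positive (opposite of gear 0)
  gear 2: meshes with gear 1 -> depth 2 -> negative (opposite of gear 1)
  gear 3: meshes with gear 2 -> depth 3 -> positive (opposite of gear 2)
  gear 4: meshes with gear 3 -> depth 4 -> negative (opposite of gear 3)
  gear 5: meshes with gear 4 -> depth 5 -> positive (opposite of gear 4)
  gear 6: meshes with gear 5 -> depth 6 -> negative (opposite of gear 5)
  gear 7: meshes with gear 6 -> depth 7 -> positive (opposite of gear 6)
Queried indices 0, 1, 2, 4, 5 -> negative, positive, negative, negative, positive

Answer: negative positive negative negative positive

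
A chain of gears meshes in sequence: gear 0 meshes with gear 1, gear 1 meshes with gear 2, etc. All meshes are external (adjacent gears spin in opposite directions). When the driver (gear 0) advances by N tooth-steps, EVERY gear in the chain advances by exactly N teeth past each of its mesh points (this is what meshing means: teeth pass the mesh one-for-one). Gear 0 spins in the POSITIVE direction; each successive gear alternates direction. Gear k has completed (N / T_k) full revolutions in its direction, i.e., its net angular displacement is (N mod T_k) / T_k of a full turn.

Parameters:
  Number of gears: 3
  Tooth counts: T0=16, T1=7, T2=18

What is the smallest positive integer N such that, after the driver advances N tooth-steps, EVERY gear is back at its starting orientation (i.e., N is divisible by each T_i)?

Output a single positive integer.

Gear k returns to start when N is a multiple of T_k.
All gears at start simultaneously when N is a common multiple of [16, 7, 18]; the smallest such N is lcm(16, 7, 18).
Start: lcm = T0 = 16
Fold in T1=7: gcd(16, 7) = 1; lcm(16, 7) = 16 * 7 / 1 = 112 / 1 = 112
Fold in T2=18: gcd(112, 18) = 2; lcm(112, 18) = 112 * 18 / 2 = 2016 / 2 = 1008
Full cycle length = 1008

Answer: 1008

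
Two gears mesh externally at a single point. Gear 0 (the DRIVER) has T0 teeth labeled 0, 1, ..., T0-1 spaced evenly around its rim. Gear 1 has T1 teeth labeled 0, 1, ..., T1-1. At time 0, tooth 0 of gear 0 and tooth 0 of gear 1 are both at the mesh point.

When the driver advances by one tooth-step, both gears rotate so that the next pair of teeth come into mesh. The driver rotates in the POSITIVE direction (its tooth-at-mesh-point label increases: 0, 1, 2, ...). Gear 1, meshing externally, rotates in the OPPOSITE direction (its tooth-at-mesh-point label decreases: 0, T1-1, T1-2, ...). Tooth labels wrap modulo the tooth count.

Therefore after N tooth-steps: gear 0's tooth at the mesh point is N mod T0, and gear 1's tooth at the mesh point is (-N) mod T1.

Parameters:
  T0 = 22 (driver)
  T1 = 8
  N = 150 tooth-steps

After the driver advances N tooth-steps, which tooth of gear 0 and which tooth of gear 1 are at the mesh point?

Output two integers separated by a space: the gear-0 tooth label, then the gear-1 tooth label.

Gear 0 (driver, T0=22): tooth at mesh = N mod T0
  150 = 6 * 22 + 18, so 150 mod 22 = 18
  gear 0 tooth = 18
Gear 1 (driven, T1=8): tooth at mesh = (-N) mod T1
  150 = 18 * 8 + 6, so 150 mod 8 = 6
  (-150) mod 8 = (-6) mod 8 = 8 - 6 = 2
Mesh after 150 steps: gear-0 tooth 18 meets gear-1 tooth 2

Answer: 18 2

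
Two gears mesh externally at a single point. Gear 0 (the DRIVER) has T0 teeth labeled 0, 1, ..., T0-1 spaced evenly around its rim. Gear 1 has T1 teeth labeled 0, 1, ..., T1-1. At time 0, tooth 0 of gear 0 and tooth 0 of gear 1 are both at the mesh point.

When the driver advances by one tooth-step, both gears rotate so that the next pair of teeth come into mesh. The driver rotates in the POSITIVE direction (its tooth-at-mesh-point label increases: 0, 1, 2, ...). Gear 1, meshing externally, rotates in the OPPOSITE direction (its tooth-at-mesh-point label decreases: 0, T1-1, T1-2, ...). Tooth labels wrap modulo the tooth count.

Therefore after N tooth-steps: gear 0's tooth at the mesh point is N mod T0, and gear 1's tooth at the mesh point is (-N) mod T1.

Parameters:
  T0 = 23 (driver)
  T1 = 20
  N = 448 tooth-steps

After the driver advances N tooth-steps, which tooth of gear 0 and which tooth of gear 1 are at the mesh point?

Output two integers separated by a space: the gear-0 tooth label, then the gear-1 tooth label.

Answer: 11 12

Derivation:
Gear 0 (driver, T0=23): tooth at mesh = N mod T0
  448 = 19 * 23 + 11, so 448 mod 23 = 11
  gear 0 tooth = 11
Gear 1 (driven, T1=20): tooth at mesh = (-N) mod T1
  448 = 22 * 20 + 8, so 448 mod 20 = 8
  (-448) mod 20 = (-8) mod 20 = 20 - 8 = 12
Mesh after 448 steps: gear-0 tooth 11 meets gear-1 tooth 12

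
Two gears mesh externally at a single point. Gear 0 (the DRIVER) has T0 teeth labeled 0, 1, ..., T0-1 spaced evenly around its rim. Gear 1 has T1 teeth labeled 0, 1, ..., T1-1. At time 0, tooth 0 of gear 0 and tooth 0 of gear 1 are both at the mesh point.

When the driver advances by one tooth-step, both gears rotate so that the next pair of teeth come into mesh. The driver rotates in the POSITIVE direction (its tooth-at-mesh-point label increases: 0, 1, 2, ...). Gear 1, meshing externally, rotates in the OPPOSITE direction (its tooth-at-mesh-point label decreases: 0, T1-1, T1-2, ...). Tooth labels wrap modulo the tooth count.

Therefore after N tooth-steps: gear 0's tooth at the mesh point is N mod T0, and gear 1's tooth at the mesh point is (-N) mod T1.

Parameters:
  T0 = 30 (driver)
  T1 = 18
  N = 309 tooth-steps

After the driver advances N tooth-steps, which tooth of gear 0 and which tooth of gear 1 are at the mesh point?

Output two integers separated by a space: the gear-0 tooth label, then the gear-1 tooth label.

Answer: 9 15

Derivation:
Gear 0 (driver, T0=30): tooth at mesh = N mod T0
  309 = 10 * 30 + 9, so 309 mod 30 = 9
  gear 0 tooth = 9
Gear 1 (driven, T1=18): tooth at mesh = (-N) mod T1
  309 = 17 * 18 + 3, so 309 mod 18 = 3
  (-309) mod 18 = (-3) mod 18 = 18 - 3 = 15
Mesh after 309 steps: gear-0 tooth 9 meets gear-1 tooth 15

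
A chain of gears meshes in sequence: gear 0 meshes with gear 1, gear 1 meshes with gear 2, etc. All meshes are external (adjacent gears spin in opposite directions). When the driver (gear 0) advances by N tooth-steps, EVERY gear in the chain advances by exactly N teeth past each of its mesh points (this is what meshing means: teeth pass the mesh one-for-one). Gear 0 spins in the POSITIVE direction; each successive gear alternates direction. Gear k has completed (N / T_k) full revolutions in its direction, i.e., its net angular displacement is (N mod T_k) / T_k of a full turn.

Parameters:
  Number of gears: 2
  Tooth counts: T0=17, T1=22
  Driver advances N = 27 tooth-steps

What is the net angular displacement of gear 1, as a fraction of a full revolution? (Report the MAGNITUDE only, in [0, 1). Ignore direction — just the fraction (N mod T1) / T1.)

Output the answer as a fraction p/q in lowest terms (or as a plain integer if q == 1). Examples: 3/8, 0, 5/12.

Answer: 5/22

Derivation:
Chain of 2 gears, tooth counts: [17, 22]
  gear 0: T0=17, direction=positive, advance = 27 mod 17 = 10 teeth = 10/17 turn
  gear 1: T1=22, direction=negative, advance = 27 mod 22 = 5 teeth = 5/22 turn
Gear 1: 27 mod 22 = 5
Fraction = 5 / 22 = 5/22 (gcd(5,22)=1) = 5/22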